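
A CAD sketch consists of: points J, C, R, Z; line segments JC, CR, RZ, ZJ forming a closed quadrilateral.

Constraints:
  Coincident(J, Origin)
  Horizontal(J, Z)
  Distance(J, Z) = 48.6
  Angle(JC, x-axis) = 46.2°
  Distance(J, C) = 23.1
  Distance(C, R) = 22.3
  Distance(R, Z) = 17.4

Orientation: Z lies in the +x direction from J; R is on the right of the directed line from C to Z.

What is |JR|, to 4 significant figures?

31.21

J is at the origin; JZ is horizontal with |JZ| = 48.6 and Z in +x, so Z = (48.6, 0). JC runs at 46.2° with |JC| = 23.1, so C = (15.99, 16.67). R is determined by |CR| = 22.3 and |RZ| = 17.4 together: it lies at the intersection of circle(C, 22.3) and circle(Z, 17.4). With |CZ| = 36.63, the foot of the radical line on CZ is 20.97 from C and the perpendicular offset is √(22.3² − 20.97²) = 7.590. Taking the right-of-CZ solution: R = (31.20, 0.3699).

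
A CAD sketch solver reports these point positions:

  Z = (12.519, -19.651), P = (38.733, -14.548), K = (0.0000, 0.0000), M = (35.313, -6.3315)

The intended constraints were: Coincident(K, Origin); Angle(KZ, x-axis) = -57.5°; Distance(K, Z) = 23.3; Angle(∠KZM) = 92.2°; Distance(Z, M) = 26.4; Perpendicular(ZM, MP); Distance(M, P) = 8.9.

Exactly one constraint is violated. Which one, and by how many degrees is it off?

Perpendicular(ZM, MP) — off by 7.70°.

K = (0.00, 0.00) ✓; KZ at -57.50° ✓; |KZ| = 23.30 ✓; ∠KZM = 92.20° ✓; |ZM| = 26.40 ✓; ∠(ZM, MP) = 97.70° ✗; |MP| = 8.900 ✓.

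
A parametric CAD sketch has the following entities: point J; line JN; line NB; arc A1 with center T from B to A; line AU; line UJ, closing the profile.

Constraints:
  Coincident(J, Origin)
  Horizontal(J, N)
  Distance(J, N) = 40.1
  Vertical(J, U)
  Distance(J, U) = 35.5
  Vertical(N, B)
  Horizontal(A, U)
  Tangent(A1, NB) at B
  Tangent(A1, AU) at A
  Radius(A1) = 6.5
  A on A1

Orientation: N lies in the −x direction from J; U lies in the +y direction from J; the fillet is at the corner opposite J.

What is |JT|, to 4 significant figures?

44.38

J is at the origin; J and N share the same y with |JN| = 40.1 and N on the −x side, so N = (-40.10, 0.000). JU is vertical with |JU| = 35.5 and U on the +y side, so U = (0.000, 35.50). The virtual corner opposite J is at (-40.10, 35.50). A1 meets NB tangentially, so TB is at right angles to NB and the tangent condition forces TA to be normal to AU, with radius 6.5, so the center T sits 6.5 in from both sides at T = (-33.60, 29.00). Then |JT| = |T − J| = 44.38.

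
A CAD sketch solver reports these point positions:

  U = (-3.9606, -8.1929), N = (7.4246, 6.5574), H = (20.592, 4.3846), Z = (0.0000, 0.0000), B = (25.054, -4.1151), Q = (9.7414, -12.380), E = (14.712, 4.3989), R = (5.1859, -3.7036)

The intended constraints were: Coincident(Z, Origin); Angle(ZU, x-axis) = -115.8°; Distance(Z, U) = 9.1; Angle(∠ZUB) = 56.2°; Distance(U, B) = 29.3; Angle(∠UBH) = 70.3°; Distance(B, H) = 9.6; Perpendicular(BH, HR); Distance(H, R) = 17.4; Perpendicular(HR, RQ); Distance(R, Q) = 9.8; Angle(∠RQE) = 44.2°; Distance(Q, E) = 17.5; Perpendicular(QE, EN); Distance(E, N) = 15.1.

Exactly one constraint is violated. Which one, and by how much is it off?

Distance(E, N) = 15.1 — off by 7.50.

Z = (0.00, 0.00) ✓; ZU at -115.8° ✓; |ZU| = 9.100 ✓; ∠ZUB = 56.20° ✓; |UB| = 29.30 ✓; ∠UBH = 70.30° ✓; |BH| = 9.600 ✓; ∠(BH, HR) = 90.00° ✓; |HR| = 17.40 ✓; ∠(HR, RQ) = 90.00° ✓; |RQ| = 9.800 ✓; ∠RQE = 44.20° ✓; |QE| = 17.50 ✓; ∠(QE, EN) = 90.00° ✓; |EN| = 7.600 ✗.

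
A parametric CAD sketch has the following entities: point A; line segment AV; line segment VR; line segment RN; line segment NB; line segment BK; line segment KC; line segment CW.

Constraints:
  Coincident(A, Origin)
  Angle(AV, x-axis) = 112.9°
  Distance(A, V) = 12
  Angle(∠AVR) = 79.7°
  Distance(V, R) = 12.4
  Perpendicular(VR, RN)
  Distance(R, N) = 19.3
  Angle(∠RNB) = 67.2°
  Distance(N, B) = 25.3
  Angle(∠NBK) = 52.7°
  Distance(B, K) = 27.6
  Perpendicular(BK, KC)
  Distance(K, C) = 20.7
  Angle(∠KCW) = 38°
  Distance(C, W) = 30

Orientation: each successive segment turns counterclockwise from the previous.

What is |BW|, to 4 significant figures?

9.592

A is at the origin; AV runs at 112.9° with length 12.0, so V = (-4.669, 11.05). ∠AVR = 79.7° gives VR at -146.8° from the x-axis; with |VR| = 12.4, R = (-15.05, 4.264). VR ⟂ RN, so RN runs at -56.80°; with |RN| = 19.3, N = (-4.477, -11.89). ∠RNB = 67.2° gives NB at 56.00° from the x-axis; with |NB| = 25.3, B = (9.670, 9.090). ∠NBK = 52.7° gives BK at -176.7° from the x-axis; with |BK| = 27.6, K = (-17.88, 7.501). BK is perpendicular to KC, so KC runs at -86.70°; with |KC| = 20.7, C = (-16.69, -13.16). ∠KCW = 38.0° gives CW at 55.30° from the x-axis; with |CW| = 30.0, W = (0.3859, 11.50). Then |BW| = |W − B| = 9.592.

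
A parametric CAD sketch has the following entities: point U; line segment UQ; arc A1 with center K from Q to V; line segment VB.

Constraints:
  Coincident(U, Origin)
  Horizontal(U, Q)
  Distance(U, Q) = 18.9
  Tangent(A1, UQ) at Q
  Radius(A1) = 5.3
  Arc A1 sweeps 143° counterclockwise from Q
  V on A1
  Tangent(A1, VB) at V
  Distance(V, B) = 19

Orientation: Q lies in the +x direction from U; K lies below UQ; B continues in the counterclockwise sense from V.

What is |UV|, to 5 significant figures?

18.376

A1 meets UQ tangentially, so KQ is at right angles to UQ, so K = Q + (0, -5.3) = (18.900, -5.3000). On A1, Q sits at bearing 90° from K; a 143° counterclockwise sweep puts V at bearing 233°, so V = K + 5.3·(cos 233°, sin 233°) = (15.710, -9.5328). Then |UV| = |V − U| = 18.376.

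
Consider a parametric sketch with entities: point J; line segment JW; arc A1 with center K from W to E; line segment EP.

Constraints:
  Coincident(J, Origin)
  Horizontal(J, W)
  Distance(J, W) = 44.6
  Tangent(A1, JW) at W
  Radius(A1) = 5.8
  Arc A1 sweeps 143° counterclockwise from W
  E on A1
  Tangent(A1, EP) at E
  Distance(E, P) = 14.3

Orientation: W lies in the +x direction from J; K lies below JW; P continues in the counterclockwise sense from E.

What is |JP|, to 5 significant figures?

55.873

J is at the origin; J and W share the same y with |JW| = 44.6 and W on the +x side, so W = (44.600, 0.0000). Since A1 is tangent to JW there, KW ⟂ JW, so K = W + (0, -5.8) = (44.600, -5.8000). On A1, W sits at bearing 90° from K; a 143° counterclockwise sweep puts E at bearing 233°, so E = K + 5.8·(cos 233°, sin 233°) = (41.109, -10.432). The tangent condition forces KE to be normal to EP, so EP runs along (−sin 233°, cos 233°); with |EP| = 14.3, P = (52.530, -19.038). Then |JP| = |P − J| = 55.873.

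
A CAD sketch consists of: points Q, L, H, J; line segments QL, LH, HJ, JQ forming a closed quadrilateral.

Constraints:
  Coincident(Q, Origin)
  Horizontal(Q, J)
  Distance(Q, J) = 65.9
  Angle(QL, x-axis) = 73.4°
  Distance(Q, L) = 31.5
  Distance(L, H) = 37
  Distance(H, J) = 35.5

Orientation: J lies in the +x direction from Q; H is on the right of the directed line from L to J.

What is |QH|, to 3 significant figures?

30.4

Checks: Q.y = 0.00, J.y = 0.00 ✓; |LH| = 37.00 ✓; |HJ| = 35.50 ✓.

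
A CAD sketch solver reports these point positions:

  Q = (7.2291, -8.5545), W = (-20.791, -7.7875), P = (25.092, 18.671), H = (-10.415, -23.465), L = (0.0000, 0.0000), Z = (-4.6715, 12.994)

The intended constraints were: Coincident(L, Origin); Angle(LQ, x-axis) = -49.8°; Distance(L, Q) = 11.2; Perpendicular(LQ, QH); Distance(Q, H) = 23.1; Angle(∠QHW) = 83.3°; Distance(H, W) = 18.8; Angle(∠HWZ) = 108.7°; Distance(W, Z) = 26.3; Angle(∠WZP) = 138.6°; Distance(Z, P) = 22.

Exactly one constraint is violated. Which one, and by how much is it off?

Distance(Z, P) = 22 — off by 8.30.

L = (0.00, 0.00) ✓; LQ at -49.80° ✓; |LQ| = 11.20 ✓; ∠(LQ, QH) = 90.00° ✓; |QH| = 23.10 ✓; ∠QHW = 83.30° ✓; |HW| = 18.80 ✓; ∠HWZ = 108.7° ✓; |WZ| = 26.30 ✓; ∠WZP = 138.6° ✓; |ZP| = 30.30 ✗.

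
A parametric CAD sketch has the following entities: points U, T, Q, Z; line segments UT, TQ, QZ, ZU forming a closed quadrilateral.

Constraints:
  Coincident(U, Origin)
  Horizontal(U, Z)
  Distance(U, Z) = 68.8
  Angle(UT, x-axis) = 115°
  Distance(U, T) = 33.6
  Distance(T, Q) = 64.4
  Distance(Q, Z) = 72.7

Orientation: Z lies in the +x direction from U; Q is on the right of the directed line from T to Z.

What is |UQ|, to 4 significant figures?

31.70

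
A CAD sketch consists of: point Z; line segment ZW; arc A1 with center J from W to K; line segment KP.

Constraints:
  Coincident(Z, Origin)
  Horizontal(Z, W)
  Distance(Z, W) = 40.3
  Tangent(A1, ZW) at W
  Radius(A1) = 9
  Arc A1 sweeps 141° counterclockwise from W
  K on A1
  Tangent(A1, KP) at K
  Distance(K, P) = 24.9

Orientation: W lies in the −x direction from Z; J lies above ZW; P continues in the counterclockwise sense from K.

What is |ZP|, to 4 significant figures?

62.59

On A1, W sits at bearing -90° from J; a 141° counterclockwise sweep puts K at bearing 51°, so K = J + 9.0·(cos 51°, sin 51°) = (-34.64, 15.99). A1 meets KP tangentially, so JK is at right angles to KP, so KP runs along (−sin 51°, cos 51°); with |KP| = 24.9, P = (-53.99, 31.66). Then |ZP| = |P − Z| = 62.59.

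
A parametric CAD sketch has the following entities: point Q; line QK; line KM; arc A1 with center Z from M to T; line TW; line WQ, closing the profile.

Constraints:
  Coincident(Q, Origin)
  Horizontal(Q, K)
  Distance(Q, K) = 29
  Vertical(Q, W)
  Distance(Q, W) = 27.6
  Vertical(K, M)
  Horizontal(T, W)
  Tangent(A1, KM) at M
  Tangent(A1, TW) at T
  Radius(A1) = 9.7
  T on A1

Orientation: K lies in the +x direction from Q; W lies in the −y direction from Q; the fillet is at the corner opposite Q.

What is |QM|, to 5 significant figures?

34.079

Q is at the origin; Q and K share the same y with |QK| = 29.0 and K on the +x side, so K = (29.000, 0.0000). Q and W share the same x with |QW| = 27.6 and W on the −y side, so W = (0.0000, -27.600). The virtual corner opposite Q is at (29.000, -27.600). Since A1 is tangent to KM there, ZM ⟂ KM and the tangent condition forces ZT to be normal to TW, with radius 9.7, so the center Z sits 9.7 in from both sides at Z = (19.300, -17.900). That places the tangent points at M = (29.000, -17.900) on KM and T = (19.300, -27.600) on TW. Then |QM| = |M − Q| = 34.079.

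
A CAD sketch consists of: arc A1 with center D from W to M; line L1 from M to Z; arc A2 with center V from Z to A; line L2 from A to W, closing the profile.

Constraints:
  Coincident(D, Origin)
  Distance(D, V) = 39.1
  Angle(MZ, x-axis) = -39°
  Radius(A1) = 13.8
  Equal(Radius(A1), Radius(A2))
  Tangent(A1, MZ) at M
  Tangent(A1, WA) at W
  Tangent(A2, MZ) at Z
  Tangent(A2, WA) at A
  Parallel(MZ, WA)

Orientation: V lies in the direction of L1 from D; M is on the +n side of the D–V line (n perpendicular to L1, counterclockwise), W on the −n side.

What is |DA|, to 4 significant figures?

41.46

The slot axis is L1's direction at -39.0°, so u = (cos -39.0°, sin -39.0°) = (0.7771, -0.6293) and n = (−sin -39.0°, cos -39.0°) = (0.6293, 0.7771). D is at the origin and V lies 39.1 along u from D, so V = 39.1·u = (30.39, -24.61). Tangency of A1 to both parallel lines with radius 13.8 puts M and W at D ± 13.8·n: M = (8.685, 10.72), W = (-8.685, -10.72). Equal radii place Z and A the same way about V: Z = V + 13.8·n = (39.07, -13.88), A = V − 13.8·n = (21.70, -35.33). Then |DA| = |A − D| = 41.46.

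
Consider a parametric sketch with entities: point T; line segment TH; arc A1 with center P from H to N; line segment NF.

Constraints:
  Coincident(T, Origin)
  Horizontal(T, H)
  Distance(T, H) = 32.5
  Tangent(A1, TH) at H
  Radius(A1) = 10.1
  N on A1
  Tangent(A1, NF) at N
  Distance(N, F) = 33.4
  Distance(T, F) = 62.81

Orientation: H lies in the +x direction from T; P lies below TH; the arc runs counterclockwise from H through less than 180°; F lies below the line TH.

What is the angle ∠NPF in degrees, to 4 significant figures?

73.17°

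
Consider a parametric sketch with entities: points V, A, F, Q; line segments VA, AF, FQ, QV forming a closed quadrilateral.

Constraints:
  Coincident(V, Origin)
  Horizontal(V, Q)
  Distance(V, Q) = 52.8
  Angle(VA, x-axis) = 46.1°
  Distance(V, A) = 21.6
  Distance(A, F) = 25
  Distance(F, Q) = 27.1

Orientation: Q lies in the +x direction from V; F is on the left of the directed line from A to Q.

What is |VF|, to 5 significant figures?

45.191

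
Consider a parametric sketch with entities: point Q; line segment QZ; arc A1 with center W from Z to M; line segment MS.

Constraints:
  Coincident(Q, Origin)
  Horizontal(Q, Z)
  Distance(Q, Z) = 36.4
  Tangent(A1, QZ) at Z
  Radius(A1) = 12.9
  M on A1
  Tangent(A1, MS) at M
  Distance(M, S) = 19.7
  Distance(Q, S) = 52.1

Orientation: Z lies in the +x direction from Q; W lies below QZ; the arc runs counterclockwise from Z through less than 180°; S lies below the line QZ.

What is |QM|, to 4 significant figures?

32.91

Checks: |WM| = 12.90 ✓; ∠(WM, MS) = 90.00° ✓; |MS| = 19.70 ✓; |QS| = 52.10 ✓.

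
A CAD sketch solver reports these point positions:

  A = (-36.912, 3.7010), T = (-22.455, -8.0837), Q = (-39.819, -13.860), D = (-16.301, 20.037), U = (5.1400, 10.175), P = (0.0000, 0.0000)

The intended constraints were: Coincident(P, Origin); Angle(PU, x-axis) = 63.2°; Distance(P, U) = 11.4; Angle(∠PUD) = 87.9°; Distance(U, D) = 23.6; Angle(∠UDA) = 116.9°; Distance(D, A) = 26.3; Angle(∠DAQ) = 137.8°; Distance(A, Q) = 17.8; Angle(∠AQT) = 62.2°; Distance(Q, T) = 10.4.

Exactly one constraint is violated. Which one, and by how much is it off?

Distance(Q, T) = 10.4 — off by 7.90.

P = (0.00, 0.00) ✓; PU at 63.20° ✓; |PU| = 11.40 ✓; ∠PUD = 87.90° ✓; |UD| = 23.60 ✓; ∠UDA = 116.9° ✓; |DA| = 26.30 ✓; ∠DAQ = 137.8° ✓; |AQ| = 17.80 ✓; ∠AQT = 62.20° ✓; |QT| = 18.30 ✗.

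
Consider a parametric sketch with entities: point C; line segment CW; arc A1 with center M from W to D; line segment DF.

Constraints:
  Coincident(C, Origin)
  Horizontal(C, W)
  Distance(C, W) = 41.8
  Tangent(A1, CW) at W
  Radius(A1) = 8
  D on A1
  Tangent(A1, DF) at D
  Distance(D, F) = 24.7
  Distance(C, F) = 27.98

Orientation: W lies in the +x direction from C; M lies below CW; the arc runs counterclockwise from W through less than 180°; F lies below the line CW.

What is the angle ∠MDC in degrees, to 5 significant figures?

140.73°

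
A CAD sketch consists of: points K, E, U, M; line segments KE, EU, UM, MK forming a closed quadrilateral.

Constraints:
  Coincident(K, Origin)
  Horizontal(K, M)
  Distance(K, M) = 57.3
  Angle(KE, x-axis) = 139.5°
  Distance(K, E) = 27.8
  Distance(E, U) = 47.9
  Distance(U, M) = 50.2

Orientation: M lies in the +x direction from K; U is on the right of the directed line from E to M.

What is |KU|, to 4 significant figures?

20.78

Checks: |EU| = 47.90 ✓; |UM| = 50.20 ✓.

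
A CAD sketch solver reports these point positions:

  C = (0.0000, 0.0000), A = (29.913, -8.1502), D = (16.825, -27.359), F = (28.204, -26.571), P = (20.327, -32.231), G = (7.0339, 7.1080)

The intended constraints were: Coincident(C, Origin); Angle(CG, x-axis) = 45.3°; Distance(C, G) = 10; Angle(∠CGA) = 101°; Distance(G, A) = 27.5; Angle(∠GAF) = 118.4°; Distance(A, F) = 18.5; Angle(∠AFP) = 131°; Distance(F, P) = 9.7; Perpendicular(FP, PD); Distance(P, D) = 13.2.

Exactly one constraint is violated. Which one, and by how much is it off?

Distance(P, D) = 13.2 — off by 7.20.

C = (0.00, 0.00) ✓; CG at 45.30° ✓; |CG| = 10.00 ✓; ∠CGA = 101.0° ✓; |GA| = 27.50 ✓; ∠GAF = 118.4° ✓; |AF| = 18.50 ✓; ∠AFP = 131.0° ✓; |FP| = 9.700 ✓; ∠(FP, PD) = 89.99° ✓; |PD| = 6.000 ✗.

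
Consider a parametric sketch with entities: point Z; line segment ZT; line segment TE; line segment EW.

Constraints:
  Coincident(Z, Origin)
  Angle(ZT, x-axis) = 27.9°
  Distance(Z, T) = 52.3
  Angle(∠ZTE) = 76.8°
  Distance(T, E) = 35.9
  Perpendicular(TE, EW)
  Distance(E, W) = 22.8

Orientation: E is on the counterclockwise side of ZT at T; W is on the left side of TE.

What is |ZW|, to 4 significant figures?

36.94

Z is at the origin; ZT runs at 27.9° with length 52.3, so T = 52.3·(cos 27.9°, sin 27.9°) = (46.22, 24.47). ∠ZTE = 76.8°, so TE runs at 27.9° + (180° − 76.8°) = 131.1° from the x-axis; with |TE| = 35.9, E = T + 35.9·(cos 131.1°, sin 131.1°) = (22.62, 51.53). TE is perpendicular to EW; with |EW| = 22.8 on the left of TE, W = E + 22.8·(-0.7536, -0.6574) = (5.440, 36.54). Then |ZW| = |W − Z| = 36.94.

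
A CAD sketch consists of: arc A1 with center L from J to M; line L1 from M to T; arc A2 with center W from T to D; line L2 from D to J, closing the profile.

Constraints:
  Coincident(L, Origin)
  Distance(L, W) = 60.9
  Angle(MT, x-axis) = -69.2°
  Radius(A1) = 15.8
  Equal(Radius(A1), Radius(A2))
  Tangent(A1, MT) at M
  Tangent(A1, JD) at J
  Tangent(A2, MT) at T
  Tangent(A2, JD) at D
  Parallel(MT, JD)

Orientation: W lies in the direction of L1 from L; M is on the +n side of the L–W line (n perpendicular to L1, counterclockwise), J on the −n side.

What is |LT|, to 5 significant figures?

62.916

The slot axis is L1's direction at -69.2°, so u = (cos -69.2°, sin -69.2°) = (0.35511, -0.93483) and n = (−sin -69.2°, cos -69.2°) = (0.93483, 0.35511). L is at the origin and W lies 60.9 along u from L, so W = 60.9·u = (21.626, -56.931). Tangency of A1 to both parallel lines with radius 15.8 puts M and J at L ± 15.8·n: M = (14.770, 5.6107), J = (-14.770, -5.6107). Equal radii place T and D the same way about W: T = W + 15.8·n = (36.396, -51.320), D = W − 15.8·n = (6.8558, -62.542). Then |LT| = |T − L| = 62.916.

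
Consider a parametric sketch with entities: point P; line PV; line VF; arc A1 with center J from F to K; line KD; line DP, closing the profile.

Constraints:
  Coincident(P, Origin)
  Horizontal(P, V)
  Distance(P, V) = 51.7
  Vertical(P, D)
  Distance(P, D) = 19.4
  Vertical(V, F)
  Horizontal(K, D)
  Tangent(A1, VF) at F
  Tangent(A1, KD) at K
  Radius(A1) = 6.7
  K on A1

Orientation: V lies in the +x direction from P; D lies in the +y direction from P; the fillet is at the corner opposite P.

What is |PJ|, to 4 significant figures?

46.76

PD is vertical with |PD| = 19.4 and D on the +y side, so D = (0.000, 19.40). The virtual corner opposite P is at (51.70, 19.40). A1 meets VF tangentially, so JF is at right angles to VF and the tangent condition forces JK to be normal to KD, with radius 6.7, so the center J sits 6.7 in from both sides at J = (45.00, 12.70). Then |PJ| = |J − P| = 46.76.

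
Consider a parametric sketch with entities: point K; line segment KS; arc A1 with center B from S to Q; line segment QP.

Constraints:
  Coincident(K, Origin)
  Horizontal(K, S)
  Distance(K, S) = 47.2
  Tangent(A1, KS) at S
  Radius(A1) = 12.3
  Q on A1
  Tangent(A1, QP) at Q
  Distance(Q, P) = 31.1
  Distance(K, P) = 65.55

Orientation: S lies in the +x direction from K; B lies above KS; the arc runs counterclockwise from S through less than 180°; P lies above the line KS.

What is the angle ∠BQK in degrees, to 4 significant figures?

5.911°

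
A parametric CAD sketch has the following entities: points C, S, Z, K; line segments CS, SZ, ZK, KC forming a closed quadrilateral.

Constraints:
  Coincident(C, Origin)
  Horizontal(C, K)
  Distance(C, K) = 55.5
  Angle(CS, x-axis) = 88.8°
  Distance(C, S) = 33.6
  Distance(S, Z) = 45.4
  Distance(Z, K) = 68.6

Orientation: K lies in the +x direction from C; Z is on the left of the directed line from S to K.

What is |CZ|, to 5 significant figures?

73.109

Checks: |SZ| = 45.40 ✓; |ZK| = 68.60 ✓.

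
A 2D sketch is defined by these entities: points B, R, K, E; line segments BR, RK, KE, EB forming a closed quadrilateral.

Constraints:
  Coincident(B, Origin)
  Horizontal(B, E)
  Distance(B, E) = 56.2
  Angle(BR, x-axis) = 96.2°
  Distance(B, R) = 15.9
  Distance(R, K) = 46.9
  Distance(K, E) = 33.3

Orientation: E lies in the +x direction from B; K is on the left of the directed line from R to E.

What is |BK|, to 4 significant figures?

52.57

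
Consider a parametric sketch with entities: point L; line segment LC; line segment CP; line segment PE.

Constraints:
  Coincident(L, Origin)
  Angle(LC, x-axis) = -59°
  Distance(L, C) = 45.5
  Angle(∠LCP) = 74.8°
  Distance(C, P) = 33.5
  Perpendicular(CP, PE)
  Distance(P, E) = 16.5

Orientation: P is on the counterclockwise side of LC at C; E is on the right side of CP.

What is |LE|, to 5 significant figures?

64.144

L is at the origin; LC runs at -59.0° with length 45.5, so C = 45.5·(cos -59.0°, sin -59.0°) = (23.434, -39.001). ∠LCP = 74.8°, so CP runs at -59.0° + (180° − 74.8°) = 46.200° from the x-axis; with |CP| = 33.5, P = C + 33.5·(cos 46.200°, sin 46.200°) = (46.621, -14.822). CP ⟂ PE; with |PE| = 16.5 on the right of CP, E = P + 16.5·(0.72176, -0.69214) = (58.530, -26.243). Then |LE| = |E − L| = 64.144.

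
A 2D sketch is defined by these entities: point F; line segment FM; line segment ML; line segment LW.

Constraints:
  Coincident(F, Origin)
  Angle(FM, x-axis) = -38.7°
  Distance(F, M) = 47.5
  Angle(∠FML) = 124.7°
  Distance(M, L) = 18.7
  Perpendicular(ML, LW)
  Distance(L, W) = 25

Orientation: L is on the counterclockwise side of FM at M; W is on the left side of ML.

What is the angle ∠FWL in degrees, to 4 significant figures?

107.1°

F is at the origin; FM runs at -38.7° with length 47.5, so M = 47.5·(cos -38.7°, sin -38.7°) = (37.07, -29.70). ∠FML = 124.7°, so ML runs at -38.7° + (180° − 124.7°) = 16.60° from the x-axis; with |ML| = 18.7, L = M + 18.7·(cos 16.60°, sin 16.60°) = (54.99, -24.36). The perpendicularity gives LW at right angles to ML; with |LW| = 25.0 on the left of ML, W = L + 25.0·(-0.2857, 0.9583) = (47.85, -0.3986). Then cos ∠FWL = WF·WL / (|WF||WL|), giving 107.1°.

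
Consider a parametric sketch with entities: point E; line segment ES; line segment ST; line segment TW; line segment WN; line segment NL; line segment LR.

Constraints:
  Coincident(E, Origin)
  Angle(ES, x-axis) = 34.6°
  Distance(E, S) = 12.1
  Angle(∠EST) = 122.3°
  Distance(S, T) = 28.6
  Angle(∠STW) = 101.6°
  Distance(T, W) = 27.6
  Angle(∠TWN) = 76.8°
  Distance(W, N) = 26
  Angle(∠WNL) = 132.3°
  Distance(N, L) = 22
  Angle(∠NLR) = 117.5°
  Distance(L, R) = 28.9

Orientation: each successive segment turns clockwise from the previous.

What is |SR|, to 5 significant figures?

17.793

E is at the origin; ES runs at 34.6° with length 12.1, so S = (9.9600, 6.8709). ∠EST = 122.3° gives ST at -23.100° from the x-axis; with |ST| = 28.6, T = (36.267, -4.3499). ∠STW = 101.6° gives TW at -101.50° from the x-axis; with |TW| = 27.6, W = (30.764, -31.396). ∠TWN = 76.8° gives WN at 155.30° from the x-axis; with |WN| = 26.0, N = (7.1431, -20.531). ∠WNL = 132.3° gives NL at 107.60° from the x-axis; with |NL| = 22.0, L = (0.49094, 0.43888). ∠NLR = 117.5° gives LR at 45.100° from the x-axis; with |LR| = 28.9, R = (20.891, 20.910). Then |SR| = |R − S| = 17.793.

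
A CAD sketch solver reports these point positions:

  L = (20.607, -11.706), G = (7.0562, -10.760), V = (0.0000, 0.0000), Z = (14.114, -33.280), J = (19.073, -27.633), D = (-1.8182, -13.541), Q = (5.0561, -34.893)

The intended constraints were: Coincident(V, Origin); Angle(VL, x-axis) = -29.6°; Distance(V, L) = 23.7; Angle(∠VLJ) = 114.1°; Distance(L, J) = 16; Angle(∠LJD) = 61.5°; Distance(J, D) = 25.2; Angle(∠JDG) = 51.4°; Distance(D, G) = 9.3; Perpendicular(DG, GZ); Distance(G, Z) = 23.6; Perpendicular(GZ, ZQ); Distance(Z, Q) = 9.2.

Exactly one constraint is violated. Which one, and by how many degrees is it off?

Perpendicular(GZ, ZQ) — off by 7.30°.

V = (0.00, 0.00) ✓; VL at -29.60° ✓; |VL| = 23.70 ✓; ∠VLJ = 114.1° ✓; |LJ| = 16.00 ✓; ∠LJD = 61.50° ✓; |JD| = 25.20 ✓; ∠JDG = 51.40° ✓; |DG| = 9.300 ✓; ∠(DG, GZ) = 90.00° ✓; |GZ| = 23.60 ✓; ∠(GZ, ZQ) = 97.30° ✗; |ZQ| = 9.200 ✓.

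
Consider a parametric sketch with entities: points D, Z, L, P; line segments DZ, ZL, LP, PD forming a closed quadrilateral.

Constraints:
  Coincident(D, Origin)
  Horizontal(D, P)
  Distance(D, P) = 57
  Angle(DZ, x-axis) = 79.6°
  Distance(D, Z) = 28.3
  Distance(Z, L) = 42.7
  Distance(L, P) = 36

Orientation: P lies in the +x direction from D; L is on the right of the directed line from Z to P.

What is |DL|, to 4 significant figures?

25.28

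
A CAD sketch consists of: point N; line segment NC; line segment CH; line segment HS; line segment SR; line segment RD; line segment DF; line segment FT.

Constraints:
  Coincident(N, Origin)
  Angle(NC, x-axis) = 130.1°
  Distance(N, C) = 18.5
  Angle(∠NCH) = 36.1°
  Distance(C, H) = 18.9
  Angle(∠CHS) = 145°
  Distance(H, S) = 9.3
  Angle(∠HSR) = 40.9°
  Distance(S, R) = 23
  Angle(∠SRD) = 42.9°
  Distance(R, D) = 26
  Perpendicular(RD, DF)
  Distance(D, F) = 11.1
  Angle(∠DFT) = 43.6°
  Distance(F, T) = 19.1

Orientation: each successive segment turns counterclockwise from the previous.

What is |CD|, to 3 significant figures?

23.9

N is at the origin; NC runs at 130.1° with length 18.5, so C = (-11.9, 14.2). ∠NCH = 36.1° gives CH at -86.0° from the x-axis; with |CH| = 18.9, H = (-10.6, -4.70). ∠CHS = 145.0° gives HS at -51.0° from the x-axis; with |HS| = 9.3, S = (-4.75, -11.9). ∠HSR = 40.9° gives SR at 88.1° from the x-axis; with |SR| = 23.0, R = (-3.98, 11.1). ∠SRD = 42.9° gives RD at -135° from the x-axis; with |RD| = 26.0, D = (-22.3, -7.39). Then |CD| = |D − C| = 23.9.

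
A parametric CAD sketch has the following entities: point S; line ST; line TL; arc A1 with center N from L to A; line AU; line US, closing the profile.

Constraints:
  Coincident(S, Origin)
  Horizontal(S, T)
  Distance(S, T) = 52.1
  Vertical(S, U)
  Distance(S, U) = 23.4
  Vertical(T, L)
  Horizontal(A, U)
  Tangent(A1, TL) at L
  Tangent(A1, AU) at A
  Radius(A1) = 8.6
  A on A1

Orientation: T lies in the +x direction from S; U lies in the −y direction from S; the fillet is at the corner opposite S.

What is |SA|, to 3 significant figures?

49.4

S is at the origin; ST is horizontal with |ST| = 52.1 and T on the +x side, so T = (52.1, 0.00). S and U share the same x with |SU| = 23.4 and U on the −y side, so U = (0.00, -23.4). The virtual corner opposite S is at (52.1, -23.4). A1 meets TL tangentially, so NL is at right angles to TL and A1 meets AU tangentially, so NA is at right angles to AU, with radius 8.6, so the center N sits 8.6 in from both sides at N = (43.5, -14.8). That places the tangent points at L = (52.1, -14.8) on TL and A = (43.5, -23.4) on AU. Then |SA| = |A − S| = 49.4.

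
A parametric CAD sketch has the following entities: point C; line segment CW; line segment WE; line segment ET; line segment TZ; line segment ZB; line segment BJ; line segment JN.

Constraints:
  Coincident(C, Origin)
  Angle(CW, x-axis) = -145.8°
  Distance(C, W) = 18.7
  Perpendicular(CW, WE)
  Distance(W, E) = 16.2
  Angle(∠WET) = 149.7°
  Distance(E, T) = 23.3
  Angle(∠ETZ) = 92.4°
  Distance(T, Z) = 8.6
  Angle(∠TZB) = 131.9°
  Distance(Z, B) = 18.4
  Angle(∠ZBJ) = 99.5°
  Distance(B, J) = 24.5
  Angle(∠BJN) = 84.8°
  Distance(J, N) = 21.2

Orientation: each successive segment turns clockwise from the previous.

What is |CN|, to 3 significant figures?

34.5

C is at the origin; CW runs at -145.8° with length 18.7, so W = (-15.5, -10.5). The perpendicularity gives WE at right angles to CW, so WE runs at 124°; with |WE| = 16.2, E = (-24.6, 2.89). ∠WET = 149.7° gives ET at 93.9° from the x-axis; with |ET| = 23.3, T = (-26.2, 26.1). ∠ETZ = 92.4° gives TZ at 6.30° from the x-axis; with |TZ| = 8.6, Z = (-17.6, 27.1). ∠TZB = 131.9° gives ZB at -41.8° from the x-axis; with |ZB| = 18.4, B = (-3.89, 14.8). ∠ZBJ = 99.5° gives BJ at -122° from the x-axis; with |BJ| = 24.5, J = (-17.0, -5.90). ∠BJN = 84.8° gives JN at 142° from the x-axis; with |JN| = 21.2, N = (-33.8, 7.01). Then |CN| = |N − C| = 34.5.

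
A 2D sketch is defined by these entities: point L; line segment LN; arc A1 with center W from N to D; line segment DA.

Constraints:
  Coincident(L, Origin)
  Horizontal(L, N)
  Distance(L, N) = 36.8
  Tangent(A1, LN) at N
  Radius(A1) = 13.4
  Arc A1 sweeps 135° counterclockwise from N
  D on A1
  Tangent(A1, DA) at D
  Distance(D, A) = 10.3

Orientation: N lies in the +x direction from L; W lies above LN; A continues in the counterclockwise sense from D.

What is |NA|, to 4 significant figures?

30.24

L is at the origin; LN is horizontal with |LN| = 36.8 and N on the +x side, so N = (36.80, 0.000). The tangent condition forces WN to be normal to LN, so W = N + (0, 13.4) = (36.80, 13.40). On A1, N sits at bearing -90° from W; a 135° counterclockwise sweep puts D at bearing 45°, so D = W + 13.4·(cos 45°, sin 45°) = (46.28, 22.88). Tangency of A1 to DA means the radius WD is perpendicular to DA, so DA runs along (−sin 45°, cos 45°); with |DA| = 10.3, A = (38.99, 30.16). Then |NA| = |A − N| = 30.24.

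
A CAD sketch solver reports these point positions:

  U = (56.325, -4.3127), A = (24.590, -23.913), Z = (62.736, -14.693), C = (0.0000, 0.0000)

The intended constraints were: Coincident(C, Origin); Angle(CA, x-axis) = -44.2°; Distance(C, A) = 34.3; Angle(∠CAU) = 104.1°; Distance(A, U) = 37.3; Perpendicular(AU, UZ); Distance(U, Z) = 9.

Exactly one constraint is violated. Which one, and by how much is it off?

Distance(U, Z) = 9 — off by 3.20.

C = (0.00, 0.00) ✓; CA at -44.20° ✓; |CA| = 34.30 ✓; ∠CAU = 104.1° ✓; |AU| = 37.30 ✓; ∠(AU, UZ) = 90.00° ✓; |UZ| = 12.20 ✗.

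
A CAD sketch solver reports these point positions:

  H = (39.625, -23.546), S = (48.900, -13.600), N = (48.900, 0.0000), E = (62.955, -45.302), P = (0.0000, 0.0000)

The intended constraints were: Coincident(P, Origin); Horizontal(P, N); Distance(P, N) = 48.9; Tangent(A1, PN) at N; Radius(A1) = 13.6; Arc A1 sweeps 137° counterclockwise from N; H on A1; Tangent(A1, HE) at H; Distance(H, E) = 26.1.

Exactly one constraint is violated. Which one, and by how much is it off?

Distance(H, E) = 26.1 — off by 5.80.

P = (0.00, 0.00) ✓; P.y = 0.00, N.y = 0.00 ✓; |PN| = 48.90 ✓; ∠(SN, NP) = 90.00° ✓; |SN| = 13.60 ✓; bearing(S→H) − bearing(S→N) = 137.0° ✓; |SH| = 13.60 ✓; ∠(SH, HE) = 90.00° ✓; |HE| = 31.90 ✗.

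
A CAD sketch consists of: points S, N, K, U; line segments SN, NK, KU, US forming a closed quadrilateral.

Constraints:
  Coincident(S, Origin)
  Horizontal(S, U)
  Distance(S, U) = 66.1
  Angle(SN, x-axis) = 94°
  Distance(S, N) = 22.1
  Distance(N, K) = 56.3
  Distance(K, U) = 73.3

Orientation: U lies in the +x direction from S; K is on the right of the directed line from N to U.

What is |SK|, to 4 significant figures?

34.21

Checks: |NK| = 56.30 ✓; |KU| = 73.30 ✓.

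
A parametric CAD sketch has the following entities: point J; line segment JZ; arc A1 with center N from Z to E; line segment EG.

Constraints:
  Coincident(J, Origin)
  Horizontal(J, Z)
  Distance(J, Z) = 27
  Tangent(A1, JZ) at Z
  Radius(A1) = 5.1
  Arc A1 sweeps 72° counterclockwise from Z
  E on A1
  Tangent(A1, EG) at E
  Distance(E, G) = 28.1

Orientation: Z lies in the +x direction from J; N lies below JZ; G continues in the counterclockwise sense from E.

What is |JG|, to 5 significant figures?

33.111

On A1, Z sits at bearing 90° from N; a 72° counterclockwise sweep puts E at bearing 162°, so E = N + 5.1·(cos 162°, sin 162°) = (22.150, -3.5240). A1 meets EG tangentially, so NE is at right angles to EG, so EG runs along (−sin 162°, cos 162°); with |EG| = 28.1, G = (13.466, -30.249). Then |JG| = |G − J| = 33.111.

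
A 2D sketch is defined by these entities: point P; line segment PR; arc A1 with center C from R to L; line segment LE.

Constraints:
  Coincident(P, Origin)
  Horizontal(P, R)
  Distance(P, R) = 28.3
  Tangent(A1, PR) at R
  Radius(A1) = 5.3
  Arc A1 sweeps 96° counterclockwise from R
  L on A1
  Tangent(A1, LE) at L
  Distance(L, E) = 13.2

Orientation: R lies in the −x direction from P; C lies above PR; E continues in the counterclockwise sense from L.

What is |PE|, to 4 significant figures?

30.92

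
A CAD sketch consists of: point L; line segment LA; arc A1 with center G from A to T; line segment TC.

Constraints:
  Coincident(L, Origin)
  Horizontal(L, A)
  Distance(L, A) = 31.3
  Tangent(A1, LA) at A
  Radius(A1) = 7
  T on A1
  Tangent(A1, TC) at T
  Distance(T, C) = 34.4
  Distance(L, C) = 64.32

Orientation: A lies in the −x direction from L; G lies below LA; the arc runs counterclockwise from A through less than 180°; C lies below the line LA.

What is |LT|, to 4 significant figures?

37.36

Checks: L = (0.00, 0.00) ✓; ∠(GA, AL) = 90.00° ✓; |GT| = 7.000 ✓; ∠(GT, TC) = 90.00° ✓; |TC| = 34.40 ✓; |LC| = 64.32 ✓.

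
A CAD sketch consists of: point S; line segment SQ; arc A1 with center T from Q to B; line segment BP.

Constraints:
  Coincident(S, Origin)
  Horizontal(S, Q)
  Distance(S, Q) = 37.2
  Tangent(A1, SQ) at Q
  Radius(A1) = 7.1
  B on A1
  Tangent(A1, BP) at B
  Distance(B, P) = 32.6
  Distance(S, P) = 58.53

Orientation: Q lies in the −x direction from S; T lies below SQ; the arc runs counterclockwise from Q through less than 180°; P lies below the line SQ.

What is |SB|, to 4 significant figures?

44.91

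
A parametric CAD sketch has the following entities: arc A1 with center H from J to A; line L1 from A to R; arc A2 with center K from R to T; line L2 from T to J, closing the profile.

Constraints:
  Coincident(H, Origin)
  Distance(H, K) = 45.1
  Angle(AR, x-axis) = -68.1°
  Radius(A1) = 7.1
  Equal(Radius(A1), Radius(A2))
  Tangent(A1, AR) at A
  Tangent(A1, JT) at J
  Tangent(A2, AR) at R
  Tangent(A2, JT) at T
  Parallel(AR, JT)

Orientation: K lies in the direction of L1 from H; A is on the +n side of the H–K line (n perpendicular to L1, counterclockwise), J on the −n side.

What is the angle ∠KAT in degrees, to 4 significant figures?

8.530°

Tangency of A1 to both parallel lines with radius 7.1 puts A and J at H ± 7.1·n: A = (6.588, 2.648), J = (-6.588, -2.648). Equal radii place R and T the same way about K: R = K + 7.1·n = (23.41, -39.20), T = K − 7.1·n = (10.23, -44.49). Then cos ∠KAT = AK·AT / (|AK||AT|), giving 8.530°.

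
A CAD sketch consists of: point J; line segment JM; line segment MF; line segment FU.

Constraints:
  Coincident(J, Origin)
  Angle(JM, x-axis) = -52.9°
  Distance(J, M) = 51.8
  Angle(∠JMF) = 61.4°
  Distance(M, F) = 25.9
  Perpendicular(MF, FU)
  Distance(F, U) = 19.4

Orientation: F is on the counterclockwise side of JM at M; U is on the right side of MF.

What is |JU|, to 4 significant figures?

64.89

∠JMF = 61.4°, so MF runs at -52.9° + (180° − 61.4°) = 65.70° from the x-axis; with |MF| = 25.9, F = M + 25.9·(cos 65.70°, sin 65.70°) = (41.90, -17.71). MF ⟂ FU; with |FU| = 19.4 on the right of MF, U = F + 19.4·(0.9114, -0.4115) = (59.59, -25.69). Then |JU| = |U − J| = 64.89.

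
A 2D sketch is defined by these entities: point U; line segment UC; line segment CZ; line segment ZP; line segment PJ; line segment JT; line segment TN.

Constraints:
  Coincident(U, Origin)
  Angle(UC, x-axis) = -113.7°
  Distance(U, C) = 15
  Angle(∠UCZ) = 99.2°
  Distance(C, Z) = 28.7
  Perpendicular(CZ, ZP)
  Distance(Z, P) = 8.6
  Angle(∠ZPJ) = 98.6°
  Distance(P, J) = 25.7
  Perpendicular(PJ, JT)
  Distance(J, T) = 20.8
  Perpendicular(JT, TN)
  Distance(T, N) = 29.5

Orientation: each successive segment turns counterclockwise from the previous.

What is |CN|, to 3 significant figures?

31.9

U is at the origin; UC runs at -113.7° with length 15.0, so C = (-6.03, -13.7). ∠UCZ = 99.2° gives CZ at -32.9° from the x-axis; with |CZ| = 28.7, Z = (18.1, -29.3). CZ is perpendicular to ZP, so ZP runs at 57.1°; with |ZP| = 8.6, P = (22.7, -22.1). ∠ZPJ = 98.6° gives PJ at 138° from the x-axis; with |PJ| = 25.7, J = (3.49, -5.07). The perpendicularity gives JT at right angles to PJ, so JT runs at -132°; with |JT| = 20.8, T = (-10.3, -20.7). The perpendicularity gives TN at right angles to JT, so TN runs at -41.5°; with |TN| = 29.5, N = (11.8, -40.2). Then |CN| = |N − C| = 31.9.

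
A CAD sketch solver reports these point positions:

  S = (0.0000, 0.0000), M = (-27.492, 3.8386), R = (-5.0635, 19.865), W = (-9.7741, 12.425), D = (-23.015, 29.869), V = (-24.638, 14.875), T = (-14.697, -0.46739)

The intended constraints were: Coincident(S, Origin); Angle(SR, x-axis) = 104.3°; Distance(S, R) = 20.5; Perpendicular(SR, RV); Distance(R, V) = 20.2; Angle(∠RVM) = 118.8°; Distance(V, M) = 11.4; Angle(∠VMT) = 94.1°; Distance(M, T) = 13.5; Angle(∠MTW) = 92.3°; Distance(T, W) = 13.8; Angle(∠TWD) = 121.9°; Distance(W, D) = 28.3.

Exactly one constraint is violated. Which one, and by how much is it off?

Distance(W, D) = 28.3 — off by 6.40.

S = (0.00, 0.00) ✓; SR at 104.3° ✓; |SR| = 20.50 ✓; ∠(SR, RV) = 90.00° ✓; |RV| = 20.20 ✓; ∠RVM = 118.8° ✓; |VM| = 11.40 ✓; ∠VMT = 94.10° ✓; |MT| = 13.50 ✓; ∠MTW = 92.30° ✓; |TW| = 13.80 ✓; ∠TWD = 121.9° ✓; |WD| = 21.90 ✗.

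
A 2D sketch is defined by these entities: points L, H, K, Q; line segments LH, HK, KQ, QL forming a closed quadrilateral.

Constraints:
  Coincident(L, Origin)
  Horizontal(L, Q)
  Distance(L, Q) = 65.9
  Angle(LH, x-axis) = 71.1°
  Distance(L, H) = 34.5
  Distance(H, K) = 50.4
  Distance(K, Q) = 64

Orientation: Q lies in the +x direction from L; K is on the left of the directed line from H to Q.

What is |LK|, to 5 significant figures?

81.141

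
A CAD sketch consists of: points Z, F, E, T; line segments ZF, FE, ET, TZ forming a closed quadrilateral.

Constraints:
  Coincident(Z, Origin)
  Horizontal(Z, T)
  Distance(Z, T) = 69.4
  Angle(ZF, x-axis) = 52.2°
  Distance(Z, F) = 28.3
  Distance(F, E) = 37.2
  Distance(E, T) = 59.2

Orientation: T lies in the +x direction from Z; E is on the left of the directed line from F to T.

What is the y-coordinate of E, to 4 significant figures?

51.59

Checks: |FE| = 37.20 ✓; |ET| = 59.20 ✓.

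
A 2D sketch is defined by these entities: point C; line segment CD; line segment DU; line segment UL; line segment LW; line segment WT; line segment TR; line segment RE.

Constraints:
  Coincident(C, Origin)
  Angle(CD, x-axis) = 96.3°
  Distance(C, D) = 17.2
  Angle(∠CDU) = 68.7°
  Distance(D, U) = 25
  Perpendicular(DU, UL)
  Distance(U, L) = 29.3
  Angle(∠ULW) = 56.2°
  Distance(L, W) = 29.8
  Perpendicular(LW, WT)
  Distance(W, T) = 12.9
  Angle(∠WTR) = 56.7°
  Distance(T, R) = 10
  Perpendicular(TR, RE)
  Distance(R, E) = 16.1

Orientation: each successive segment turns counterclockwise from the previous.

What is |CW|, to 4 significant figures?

6.859

C is at the origin; CD runs at 96.3° with length 17.2, so D = (-1.887, 17.10). ∠CDU = 68.7° gives DU at -152.4° from the x-axis; with |DU| = 25.0, U = (-24.04, 5.514). The perpendicularity gives UL at right angles to DU, so UL runs at -62.40°; with |UL| = 29.3, L = (-10.47, -20.45). ∠ULW = 56.2° gives LW at 61.40° from the x-axis; with |LW| = 29.8, W = (3.797, 5.712). Then |CW| = |W − C| = 6.859.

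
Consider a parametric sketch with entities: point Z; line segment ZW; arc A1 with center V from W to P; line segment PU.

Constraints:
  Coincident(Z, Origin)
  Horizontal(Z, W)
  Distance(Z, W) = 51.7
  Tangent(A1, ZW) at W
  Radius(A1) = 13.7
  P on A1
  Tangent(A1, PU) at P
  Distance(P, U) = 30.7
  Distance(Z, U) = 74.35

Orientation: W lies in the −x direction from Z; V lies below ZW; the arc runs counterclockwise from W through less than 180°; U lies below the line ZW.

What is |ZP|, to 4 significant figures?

67.18

Z is at the origin; Z and W share the same y with |ZW| = 51.7 and W on the −x side, so W = (-51.70, 0.000). A1 meets ZW tangentially, so VW is at right angles to ZW, so V = W + (0, -13.7) = (-51.70, -13.70). Since VP ⟂ PU (tangency), |VU| = √(13.7² + 30.7²) = 33.62 regardless of where P sits on A1. So U lies on both circle(Z, 74.35) and circle(V, 33.62); the below-ZW intersection is U = (-57.81, -46.76). P is the foot of the tangent from U: P = (-65.02, -16.92).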